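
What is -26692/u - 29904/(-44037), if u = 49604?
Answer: 3665743/26004897 ≈ 0.14096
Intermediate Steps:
-26692/u - 29904/(-44037) = -26692/49604 - 29904/(-44037) = -26692*1/49604 - 29904*(-1/44037) = -6673/12401 + 1424/2097 = 3665743/26004897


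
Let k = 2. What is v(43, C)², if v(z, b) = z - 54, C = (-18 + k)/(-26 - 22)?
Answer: 121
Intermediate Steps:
C = ⅓ (C = (-18 + 2)/(-26 - 22) = -16/(-48) = -16*(-1/48) = ⅓ ≈ 0.33333)
v(z, b) = -54 + z
v(43, C)² = (-54 + 43)² = (-11)² = 121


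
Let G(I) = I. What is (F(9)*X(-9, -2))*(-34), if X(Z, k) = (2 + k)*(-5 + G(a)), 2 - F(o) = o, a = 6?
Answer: 0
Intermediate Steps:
F(o) = 2 - o
X(Z, k) = 2 + k (X(Z, k) = (2 + k)*(-5 + 6) = (2 + k)*1 = 2 + k)
(F(9)*X(-9, -2))*(-34) = ((2 - 1*9)*(2 - 2))*(-34) = ((2 - 9)*0)*(-34) = -7*0*(-34) = 0*(-34) = 0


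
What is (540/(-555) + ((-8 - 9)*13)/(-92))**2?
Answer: 23668225/11587216 ≈ 2.0426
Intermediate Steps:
(540/(-555) + ((-8 - 9)*13)/(-92))**2 = (540*(-1/555) - 17*13*(-1/92))**2 = (-36/37 - 221*(-1/92))**2 = (-36/37 + 221/92)**2 = (4865/3404)**2 = 23668225/11587216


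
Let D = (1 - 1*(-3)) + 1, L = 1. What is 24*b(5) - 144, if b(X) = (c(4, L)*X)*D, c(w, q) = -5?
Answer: -3144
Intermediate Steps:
D = 5 (D = (1 + 3) + 1 = 4 + 1 = 5)
b(X) = -25*X (b(X) = -5*X*5 = -25*X)
24*b(5) - 144 = 24*(-25*5) - 144 = 24*(-125) - 144 = -3000 - 144 = -3144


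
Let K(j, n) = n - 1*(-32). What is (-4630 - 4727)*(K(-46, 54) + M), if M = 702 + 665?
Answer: -13595721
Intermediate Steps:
K(j, n) = 32 + n (K(j, n) = n + 32 = 32 + n)
M = 1367
(-4630 - 4727)*(K(-46, 54) + M) = (-4630 - 4727)*((32 + 54) + 1367) = -9357*(86 + 1367) = -9357*1453 = -13595721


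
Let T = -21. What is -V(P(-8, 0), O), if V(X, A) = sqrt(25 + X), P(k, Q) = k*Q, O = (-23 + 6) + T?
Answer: -5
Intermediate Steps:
O = -38 (O = (-23 + 6) - 21 = -17 - 21 = -38)
P(k, Q) = Q*k
-V(P(-8, 0), O) = -sqrt(25 + 0*(-8)) = -sqrt(25 + 0) = -sqrt(25) = -1*5 = -5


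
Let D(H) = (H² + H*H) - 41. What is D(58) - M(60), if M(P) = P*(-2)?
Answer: 6807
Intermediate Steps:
D(H) = -41 + 2*H² (D(H) = (H² + H²) - 41 = 2*H² - 41 = -41 + 2*H²)
M(P) = -2*P
D(58) - M(60) = (-41 + 2*58²) - (-2)*60 = (-41 + 2*3364) - 1*(-120) = (-41 + 6728) + 120 = 6687 + 120 = 6807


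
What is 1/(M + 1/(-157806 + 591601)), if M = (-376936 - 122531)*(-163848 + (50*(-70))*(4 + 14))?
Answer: 433795/49150313933490721 ≈ 8.8259e-12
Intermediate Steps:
M = 113303090016 (M = -499467*(-163848 - 3500*18) = -499467*(-163848 - 63000) = -499467*(-226848) = 113303090016)
1/(M + 1/(-157806 + 591601)) = 1/(113303090016 + 1/(-157806 + 591601)) = 1/(113303090016 + 1/433795) = 1/(49150313933490721/433795) = 433795/49150313933490721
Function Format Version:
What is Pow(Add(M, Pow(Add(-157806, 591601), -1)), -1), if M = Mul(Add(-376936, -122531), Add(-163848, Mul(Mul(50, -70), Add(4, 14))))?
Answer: Rational(433795, 49150313933490721) ≈ 8.8259e-12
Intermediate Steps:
M = 113303090016 (M = Mul(-499467, Add(-163848, Mul(-3500, 18))) = Mul(-499467, Add(-163848, -63000)) = Mul(-499467, -226848) = 113303090016)
Pow(Add(M, Pow(Add(-157806, 591601), -1)), -1) = Pow(Add(113303090016, Pow(Add(-157806, 591601), -1)), -1) = Pow(Add(113303090016, Pow(433795, -1)), -1) = Pow(Add(113303090016, Rational(1, 433795)), -1) = Pow(Rational(49150313933490721, 433795), -1) = Rational(433795, 49150313933490721)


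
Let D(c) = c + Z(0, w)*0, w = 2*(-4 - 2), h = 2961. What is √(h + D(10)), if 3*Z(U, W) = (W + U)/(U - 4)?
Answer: √2971 ≈ 54.507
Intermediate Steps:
w = -12 (w = 2*(-6) = -12)
Z(U, W) = (U + W)/(3*(-4 + U)) (Z(U, W) = ((W + U)/(U - 4))/3 = ((U + W)/(-4 + U))/3 = (U + W)/(3*(-4 + U)))
D(c) = c (D(c) = c + ((0 - 12)/(3*(-4 + 0)))*0 = c + ((⅓)*(-12)/(-4))*0 = c + ((⅓)*(-¼)*(-12))*0 = c + 1*0 = c + 0 = c)
√(h + D(10)) = √(2961 + 10) = √2971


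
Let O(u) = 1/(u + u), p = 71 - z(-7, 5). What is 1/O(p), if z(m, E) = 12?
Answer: 118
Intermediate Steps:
p = 59 (p = 71 - 1*12 = 71 - 12 = 59)
O(u) = 1/(2*u)
1/O(p) = 1/((½)/59) = 1/((½)*(1/59)) = 1/(1/118) = 118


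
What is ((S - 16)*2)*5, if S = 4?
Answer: -120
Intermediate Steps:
((S - 16)*2)*5 = ((4 - 16)*2)*5 = -12*2*5 = -24*5 = -120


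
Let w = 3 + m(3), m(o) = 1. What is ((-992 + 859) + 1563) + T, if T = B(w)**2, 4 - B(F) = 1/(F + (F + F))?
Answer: 208129/144 ≈ 1445.3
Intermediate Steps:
w = 4 (w = 3 + 1 = 4)
B(F) = 4 - 1/(3*F) (B(F) = 4 - 1/(F + (F + F)) = 4 - 1/(F + 2*F) = 4 - 1/(3*F))
T = 2209/144 (T = (4 - 1/3/4)**2 = (4 - 1/3*1/4)**2 = (4 - 1/12)**2 = (47/12)**2 = 2209/144 ≈ 15.340)
((-992 + 859) + 1563) + T = ((-992 + 859) + 1563) + 2209/144 = (-133 + 1563) + 2209/144 = 1430 + 2209/144 = 208129/144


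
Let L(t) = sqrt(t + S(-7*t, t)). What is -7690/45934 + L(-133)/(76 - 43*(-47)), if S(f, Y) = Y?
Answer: -3845/22967 + I*sqrt(266)/2097 ≈ -0.16741 + 0.0077775*I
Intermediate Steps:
L(t) = sqrt(2)*sqrt(t) (L(t) = sqrt(t + t) = sqrt(2*t) = sqrt(2)*sqrt(t))
-7690/45934 + L(-133)/(76 - 43*(-47)) = -7690/45934 + (sqrt(2)*sqrt(-133))/(76 - 43*(-47)) = -7690*1/45934 + (sqrt(2)*(I*sqrt(133)))/(76 + 2021) = -3845/22967 + (I*sqrt(266))/2097 = -3845/22967 + (I*sqrt(266))*(1/2097) = -3845/22967 + I*sqrt(266)/2097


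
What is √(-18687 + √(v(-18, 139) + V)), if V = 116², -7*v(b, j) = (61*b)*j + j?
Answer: √(-915663 + 35*√69069)/7 ≈ 136.01*I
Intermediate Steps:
v(b, j) = -j/7 - 61*b*j/7 (v(b, j) = -((61*b)*j + j)/7 = -(61*b*j + j)/7 = -(j + 61*b*j)/7 = -j/7 - 61*b*j/7)
V = 13456
√(-18687 + √(v(-18, 139) + V)) = √(-18687 + √(-⅐*139*(1 + 61*(-18)) + 13456)) = √(-18687 + √(-⅐*139*(1 - 1098) + 13456)) = √(-18687 + √(-⅐*139*(-1097) + 13456)) = √(-18687 + √(152483/7 + 13456)) = √(-18687 + √(246675/7)) = √(-18687 + 5*√69069/7)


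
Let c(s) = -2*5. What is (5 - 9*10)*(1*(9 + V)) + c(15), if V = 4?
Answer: -1115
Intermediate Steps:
c(s) = -10
(5 - 9*10)*(1*(9 + V)) + c(15) = (5 - 9*10)*(1*(9 + 4)) - 10 = (5 - 90)*(1*13) - 10 = -85*13 - 10 = -1105 - 10 = -1115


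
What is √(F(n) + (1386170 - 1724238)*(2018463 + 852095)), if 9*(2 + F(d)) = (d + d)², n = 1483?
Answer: I*√8733985420358/3 ≈ 9.8511e+5*I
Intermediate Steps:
F(d) = -2 + 4*d²/9 (F(d) = -2 + (d + d)²/9 = -2 + (2*d)²/9 = -2 + (4*d²)/9 = -2 + 4*d²/9)
√(F(n) + (1386170 - 1724238)*(2018463 + 852095)) = √((-2 + (4/9)*1483²) + (1386170 - 1724238)*(2018463 + 852095)) = √((-2 + (4/9)*2199289) - 338068*2870558) = √((-2 + 8797156/9) - 970443801944) = √(8797138/9 - 970443801944) = √(-8733985420358/9) = I*√8733985420358/3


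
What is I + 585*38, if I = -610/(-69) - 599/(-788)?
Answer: 1209211571/54372 ≈ 22240.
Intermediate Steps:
I = 522011/54372 (I = -610*(-1/69) - 599*(-1/788) = 610/69 + 599/788 = 522011/54372 ≈ 9.6007)
I + 585*38 = 522011/54372 + 585*38 = 522011/54372 + 22230 = 1209211571/54372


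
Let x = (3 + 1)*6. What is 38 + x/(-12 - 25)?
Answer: 1382/37 ≈ 37.351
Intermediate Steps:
x = 24 (x = 4*6 = 24)
38 + x/(-12 - 25) = 38 + 24/(-12 - 25) = 38 + 24/(-37) = 38 - 1/37*24 = 38 - 24/37 = 1382/37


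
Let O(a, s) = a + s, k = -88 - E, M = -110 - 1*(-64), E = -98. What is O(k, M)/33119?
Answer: -36/33119 ≈ -0.0010870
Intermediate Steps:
M = -46 (M = -110 + 64 = -46)
k = 10 (k = -88 - 1*(-98) = -88 + 98 = 10)
O(k, M)/33119 = (10 - 46)/33119 = -36*1/33119 = -36/33119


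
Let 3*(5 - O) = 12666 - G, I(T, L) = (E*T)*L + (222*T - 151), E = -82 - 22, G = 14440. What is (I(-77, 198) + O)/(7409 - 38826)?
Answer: -4706806/94251 ≈ -49.939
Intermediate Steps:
E = -104
I(T, L) = -151 + 222*T - 104*L*T (I(T, L) = (-104*T)*L + (222*T - 151) = -104*L*T + (-151 + 222*T) = -151 + 222*T - 104*L*T)
O = 1789/3 (O = 5 - (12666 - 1*14440)/3 = 5 - (12666 - 14440)/3 = 5 - 1/3*(-1774) = 5 + 1774/3 = 1789/3 ≈ 596.33)
(I(-77, 198) + O)/(7409 - 38826) = ((-151 + 222*(-77) - 104*198*(-77)) + 1789/3)/(7409 - 38826) = ((-151 - 17094 + 1585584) + 1789/3)/(-31417) = (1568339 + 1789/3)*(-1/31417) = (4706806/3)*(-1/31417) = -4706806/94251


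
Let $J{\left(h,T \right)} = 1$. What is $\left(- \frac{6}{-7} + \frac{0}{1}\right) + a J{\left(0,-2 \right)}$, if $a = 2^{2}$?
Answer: $\frac{34}{7} \approx 4.8571$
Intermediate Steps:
$a = 4$
$\left(- \frac{6}{-7} + \frac{0}{1}\right) + a J{\left(0,-2 \right)} = \left(- \frac{6}{-7} + \frac{0}{1}\right) + 4 \cdot 1 = \left(\left(-6\right) \left(- \frac{1}{7}\right) + 0 \cdot 1\right) + 4 = \left(\frac{6}{7} + 0\right) + 4 = \frac{6}{7} + 4 = \frac{34}{7}$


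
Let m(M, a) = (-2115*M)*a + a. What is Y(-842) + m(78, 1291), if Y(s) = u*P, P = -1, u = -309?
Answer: -212974670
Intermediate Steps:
m(M, a) = a - 2115*M*a (m(M, a) = -2115*M*a + a = a - 2115*M*a)
Y(s) = 309 (Y(s) = -309*(-1) = 309)
Y(-842) + m(78, 1291) = 309 + 1291*(1 - 2115*78) = 309 + 1291*(1 - 164970) = 309 + 1291*(-164969) = 309 - 212974979 = -212974670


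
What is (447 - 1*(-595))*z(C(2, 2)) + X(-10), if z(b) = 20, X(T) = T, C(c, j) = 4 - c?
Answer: 20830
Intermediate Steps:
(447 - 1*(-595))*z(C(2, 2)) + X(-10) = (447 - 1*(-595))*20 - 10 = (447 + 595)*20 - 10 = 1042*20 - 10 = 20840 - 10 = 20830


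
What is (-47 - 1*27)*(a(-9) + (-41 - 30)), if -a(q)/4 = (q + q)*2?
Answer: -5402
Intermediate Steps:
a(q) = -16*q (a(q) = -4*(q + q)*2 = -4*2*q*2 = -16*q)
(-47 - 1*27)*(a(-9) + (-41 - 30)) = (-47 - 1*27)*(-16*(-9) + (-41 - 30)) = (-47 - 27)*(144 - 71) = -74*73 = -5402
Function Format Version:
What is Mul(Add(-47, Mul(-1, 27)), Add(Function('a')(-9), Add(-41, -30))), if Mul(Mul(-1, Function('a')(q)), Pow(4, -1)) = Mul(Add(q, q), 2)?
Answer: -5402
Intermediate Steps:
Function('a')(q) = Mul(-16, q) (Function('a')(q) = Mul(-4, Mul(Add(q, q), 2)) = Mul(-4, Mul(Mul(2, q), 2)) = Mul(-4, Mul(4, q)) = Mul(-16, q))
Mul(Add(-47, Mul(-1, 27)), Add(Function('a')(-9), Add(-41, -30))) = Mul(Add(-47, Mul(-1, 27)), Add(Mul(-16, -9), Add(-41, -30))) = Mul(Add(-47, -27), Add(144, -71)) = Mul(-74, 73) = -5402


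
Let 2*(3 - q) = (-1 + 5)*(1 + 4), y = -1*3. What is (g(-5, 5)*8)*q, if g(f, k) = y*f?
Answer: -840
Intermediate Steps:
y = -3
q = -7 (q = 3 - (-1 + 5)*(1 + 4)/2 = 3 - 2*5 = 3 - ½*20 = 3 - 10 = -7)
g(f, k) = -3*f
(g(-5, 5)*8)*q = (-3*(-5)*8)*(-7) = (15*8)*(-7) = 120*(-7) = -840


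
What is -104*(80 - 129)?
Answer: 5096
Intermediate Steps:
-104*(80 - 129) = -104*(-49) = 5096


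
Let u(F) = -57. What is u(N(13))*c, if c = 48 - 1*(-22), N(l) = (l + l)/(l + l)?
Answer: -3990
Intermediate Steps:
N(l) = 1 (N(l) = (2*l)/((2*l)) = (2*l)*(1/(2*l)) = 1)
c = 70 (c = 48 + 22 = 70)
u(N(13))*c = -57*70 = -3990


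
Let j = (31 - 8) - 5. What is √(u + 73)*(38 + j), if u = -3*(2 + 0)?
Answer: 56*√67 ≈ 458.38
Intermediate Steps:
j = 18 (j = 23 - 5 = 18)
u = -6 (u = -3*2 = -6)
√(u + 73)*(38 + j) = √(-6 + 73)*(38 + 18) = √67*56 = 56*√67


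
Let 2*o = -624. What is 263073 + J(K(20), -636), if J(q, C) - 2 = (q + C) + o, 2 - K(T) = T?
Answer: 262109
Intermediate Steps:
o = -312 (o = (½)*(-624) = -312)
K(T) = 2 - T
J(q, C) = -310 + C + q (J(q, C) = 2 + ((q + C) - 312) = 2 + ((C + q) - 312) = 2 + (-312 + C + q) = -310 + C + q)
263073 + J(K(20), -636) = 263073 + (-310 - 636 + (2 - 1*20)) = 263073 + (-310 - 636 + (2 - 20)) = 263073 + (-310 - 636 - 18) = 263073 - 964 = 262109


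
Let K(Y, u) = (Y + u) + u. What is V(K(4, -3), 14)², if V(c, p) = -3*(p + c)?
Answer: 1296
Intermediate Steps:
K(Y, u) = Y + 2*u
V(c, p) = -3*c - 3*p (V(c, p) = -3*(c + p) = -3*c - 3*p)
V(K(4, -3), 14)² = (-3*(4 + 2*(-3)) - 3*14)² = (-3*(4 - 6) - 42)² = (-3*(-2) - 42)² = (6 - 42)² = (-36)² = 1296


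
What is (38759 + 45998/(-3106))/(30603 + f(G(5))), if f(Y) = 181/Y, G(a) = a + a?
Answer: 601697280/475545683 ≈ 1.2653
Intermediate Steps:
G(a) = 2*a
(38759 + 45998/(-3106))/(30603 + f(G(5))) = (38759 + 45998/(-3106))/(30603 + 181/((2*5))) = (38759 + 45998*(-1/3106))/(30603 + 181/10) = (38759 - 22999/1553)/(30603 + 181*(1/10)) = 60169728/(1553*(30603 + 181/10)) = 60169728/(1553*(306211/10)) = (60169728/1553)*(10/306211) = 601697280/475545683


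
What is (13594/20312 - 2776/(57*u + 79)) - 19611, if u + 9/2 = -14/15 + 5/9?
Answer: -1188353609269/60641476 ≈ -19596.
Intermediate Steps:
u = -439/90 (u = -9/2 + (-14/15 + 5/9) = -9/2 - 17/45 = -439/90 ≈ -4.8778)
(13594/20312 - 2776/(57*u + 79)) - 19611 = (13594/20312 - 2776/(57*(-439/90) + 79)) - 19611 = (13594*(1/20312) - 2776/(-8341/30 + 79)) - 19611 = (6797/10156 - 2776/(-5971/30)) - 19611 = (6797/10156 - 2776*(-30/5971)) - 19611 = (6797/10156 + 83280/5971) - 19611 = 886376567/60641476 - 19611 = -1188353609269/60641476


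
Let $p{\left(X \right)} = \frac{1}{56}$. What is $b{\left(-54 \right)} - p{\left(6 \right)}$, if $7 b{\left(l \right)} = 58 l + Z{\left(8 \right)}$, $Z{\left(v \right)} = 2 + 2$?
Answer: $- \frac{3575}{8} \approx -446.88$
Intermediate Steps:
$Z{\left(v \right)} = 4$
$p{\left(X \right)} = \frac{1}{56}$
$b{\left(l \right)} = \frac{4}{7} + \frac{58 l}{7}$ ($b{\left(l \right)} = \frac{58 l + 4}{7} = \frac{4 + 58 l}{7} = \frac{4}{7} + \frac{58 l}{7}$)
$b{\left(-54 \right)} - p{\left(6 \right)} = \left(\frac{4}{7} + \frac{58}{7} \left(-54\right)\right) - \frac{1}{56} = \left(\frac{4}{7} - \frac{3132}{7}\right) - \frac{1}{56} = - \frac{3128}{7} - \frac{1}{56} = - \frac{3575}{8}$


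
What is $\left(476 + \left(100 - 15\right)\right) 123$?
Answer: $69003$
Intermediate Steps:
$\left(476 + \left(100 - 15\right)\right) 123 = \left(476 + 85\right) 123 = 561 \cdot 123 = 69003$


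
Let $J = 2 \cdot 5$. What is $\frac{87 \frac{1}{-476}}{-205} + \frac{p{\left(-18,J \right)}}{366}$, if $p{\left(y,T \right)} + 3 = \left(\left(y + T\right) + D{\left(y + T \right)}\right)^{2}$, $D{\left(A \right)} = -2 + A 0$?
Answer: $\frac{4748551}{17857140} \approx 0.26592$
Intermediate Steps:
$J = 10$
$D{\left(A \right)} = -2$ ($D{\left(A \right)} = -2 + 0 = -2$)
$p{\left(y,T \right)} = -3 + \left(-2 + T + y\right)^{2}$ ($p{\left(y,T \right)} = -3 + \left(\left(y + T\right) - 2\right)^{2} = -3 + \left(\left(T + y\right) - 2\right)^{2} = -3 + \left(-2 + T + y\right)^{2}$)
$\frac{87 \frac{1}{-476}}{-205} + \frac{p{\left(-18,J \right)}}{366} = \frac{87 \frac{1}{-476}}{-205} + \frac{-3 + \left(-2 + 10 - 18\right)^{2}}{366} = 87 \left(- \frac{1}{476}\right) \left(- \frac{1}{205}\right) + \left(-3 + \left(-10\right)^{2}\right) \frac{1}{366} = \left(- \frac{87}{476}\right) \left(- \frac{1}{205}\right) + \left(-3 + 100\right) \frac{1}{366} = \frac{87}{97580} + 97 \cdot \frac{1}{366} = \frac{87}{97580} + \frac{97}{366} = \frac{4748551}{17857140}$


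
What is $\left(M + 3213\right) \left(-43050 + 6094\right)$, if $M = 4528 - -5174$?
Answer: $-477286740$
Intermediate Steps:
$M = 9702$ ($M = 4528 + 5174 = 9702$)
$\left(M + 3213\right) \left(-43050 + 6094\right) = \left(9702 + 3213\right) \left(-43050 + 6094\right) = 12915 \left(-36956\right) = -477286740$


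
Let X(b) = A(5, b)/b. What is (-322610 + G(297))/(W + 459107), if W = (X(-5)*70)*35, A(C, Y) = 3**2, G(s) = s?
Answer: -322313/454697 ≈ -0.70885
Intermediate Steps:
A(C, Y) = 9
X(b) = 9/b
W = -4410 (W = ((9/(-5))*70)*35 = ((9*(-1/5))*70)*35 = -9/5*70*35 = -126*35 = -4410)
(-322610 + G(297))/(W + 459107) = (-322610 + 297)/(-4410 + 459107) = -322313/454697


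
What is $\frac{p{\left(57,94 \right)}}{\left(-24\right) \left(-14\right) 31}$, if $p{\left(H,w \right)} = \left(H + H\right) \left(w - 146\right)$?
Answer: $- \frac{247}{434} \approx -0.56912$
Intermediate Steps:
$p{\left(H,w \right)} = 2 H \left(-146 + w\right)$
$\frac{p{\left(57,94 \right)}}{\left(-24\right) \left(-14\right) 31} = \frac{2 \cdot 57 \left(-146 + 94\right)}{\left(-24\right) \left(-14\right) 31} = \frac{2 \cdot 57 \left(-52\right)}{336 \cdot 31} = - \frac{5928}{10416} = \left(-5928\right) \frac{1}{10416} = - \frac{247}{434}$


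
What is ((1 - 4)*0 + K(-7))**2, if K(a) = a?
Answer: 49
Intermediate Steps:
((1 - 4)*0 + K(-7))**2 = ((1 - 4)*0 - 7)**2 = (-3*0 - 7)**2 = (0 - 7)**2 = (-7)**2 = 49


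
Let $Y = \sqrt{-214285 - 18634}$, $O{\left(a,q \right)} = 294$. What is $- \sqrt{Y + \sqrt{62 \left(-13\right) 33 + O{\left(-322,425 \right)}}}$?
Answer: $- \sqrt{i} \sqrt{\sqrt{232919} + 8 \sqrt{411}} \approx -17.956 - 17.956 i$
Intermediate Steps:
$Y = i \sqrt{232919}$ ($Y = \sqrt{-232919} = i \sqrt{232919} \approx 482.62 i$)
$- \sqrt{Y + \sqrt{62 \left(-13\right) 33 + O{\left(-322,425 \right)}}} = - \sqrt{i \sqrt{232919} + \sqrt{62 \left(-13\right) 33 + 294}} = - \sqrt{i \sqrt{232919} + \sqrt{\left(-806\right) 33 + 294}} = - \sqrt{i \sqrt{232919} + \sqrt{-26598 + 294}} = - \sqrt{i \sqrt{232919} + \sqrt{-26304}} = - \sqrt{i \sqrt{232919} + 8 i \sqrt{411}}$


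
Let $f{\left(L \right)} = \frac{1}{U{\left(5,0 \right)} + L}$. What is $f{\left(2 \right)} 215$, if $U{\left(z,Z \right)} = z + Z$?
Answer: $\frac{215}{7} \approx 30.714$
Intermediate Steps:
$U{\left(z,Z \right)} = Z + z$
$f{\left(L \right)} = \frac{1}{5 + L}$ ($f{\left(L \right)} = \frac{1}{\left(0 + 5\right) + L} = \frac{1}{5 + L}$)
$f{\left(2 \right)} 215 = \frac{1}{5 + 2} \cdot 215 = \frac{1}{7} \cdot 215 = \frac{215}{7}$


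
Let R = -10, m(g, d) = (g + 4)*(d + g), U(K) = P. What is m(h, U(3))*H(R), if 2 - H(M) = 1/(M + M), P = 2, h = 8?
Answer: 246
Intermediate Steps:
U(K) = 2
m(g, d) = (4 + g)*(d + g)
H(M) = 2 - 1/(2*M) (H(M) = 2 - 1/(M + M) = 2 - 1/(2*M))
m(h, U(3))*H(R) = (8² + 4*2 + 4*8 + 2*8)*(2 - ½/(-10)) = (64 + 8 + 32 + 16)*(2 - ½*(-⅒)) = 120*(2 + 1/20) = 120*(41/20) = 246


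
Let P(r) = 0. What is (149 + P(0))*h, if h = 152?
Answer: 22648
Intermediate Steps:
(149 + P(0))*h = (149 + 0)*152 = 149*152 = 22648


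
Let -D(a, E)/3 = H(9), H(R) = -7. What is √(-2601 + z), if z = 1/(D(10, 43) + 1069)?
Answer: I*√3090247010/1090 ≈ 51.0*I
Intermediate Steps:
D(a, E) = 21 (D(a, E) = -3*(-7) = 21)
z = 1/1090 (z = 1/(21 + 1069) = 1/1090 ≈ 0.00091743)
√(-2601 + z) = √(-2601 + 1/1090) = √(-2835089/1090) = I*√3090247010/1090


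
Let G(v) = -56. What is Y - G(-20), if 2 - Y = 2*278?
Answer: -498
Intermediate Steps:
Y = -554 (Y = 2 - 2*278 = 2 - 1*556 = 2 - 556 = -554)
Y - G(-20) = -554 - 1*(-56) = -554 + 56 = -498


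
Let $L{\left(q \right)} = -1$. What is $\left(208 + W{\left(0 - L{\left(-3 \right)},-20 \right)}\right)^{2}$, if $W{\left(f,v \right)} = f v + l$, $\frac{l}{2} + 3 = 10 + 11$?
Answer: $50176$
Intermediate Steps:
$l = 36$ ($l = -6 + 2 \left(10 + 11\right) = -6 + 2 \cdot 21 = -6 + 42 = 36$)
$W{\left(f,v \right)} = 36 + f v$ ($W{\left(f,v \right)} = f v + 36 = 36 + f v$)
$\left(208 + W{\left(0 - L{\left(-3 \right)},-20 \right)}\right)^{2} = \left(208 + \left(36 + \left(0 - -1\right) \left(-20\right)\right)\right)^{2} = \left(208 + \left(36 + \left(0 + 1\right) \left(-20\right)\right)\right)^{2} = \left(208 + \left(36 + 1 \left(-20\right)\right)\right)^{2} = \left(208 + \left(36 - 20\right)\right)^{2} = \left(208 + 16\right)^{2} = 224^{2} = 50176$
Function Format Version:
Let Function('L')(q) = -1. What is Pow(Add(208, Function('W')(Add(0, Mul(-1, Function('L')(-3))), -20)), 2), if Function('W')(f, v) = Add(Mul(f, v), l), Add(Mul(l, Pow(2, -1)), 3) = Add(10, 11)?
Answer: 50176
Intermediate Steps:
l = 36 (l = Add(-6, Mul(2, Add(10, 11))) = Add(-6, Mul(2, 21)) = Add(-6, 42) = 36)
Function('W')(f, v) = Add(36, Mul(f, v)) (Function('W')(f, v) = Add(Mul(f, v), 36) = Add(36, Mul(f, v)))
Pow(Add(208, Function('W')(Add(0, Mul(-1, Function('L')(-3))), -20)), 2) = Pow(Add(208, Add(36, Mul(Add(0, Mul(-1, -1)), -20))), 2) = Pow(Add(208, Add(36, Mul(Add(0, 1), -20))), 2) = Pow(Add(208, Add(36, Mul(1, -20))), 2) = Pow(Add(208, Add(36, -20)), 2) = Pow(Add(208, 16), 2) = Pow(224, 2) = 50176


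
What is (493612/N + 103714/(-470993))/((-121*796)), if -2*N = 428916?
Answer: 2894660156/110553493281033 ≈ 2.6183e-5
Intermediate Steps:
N = -214458 (N = -1/2*428916 = -214458)
(493612/N + 103714/(-470993))/((-121*796)) = (493612/(-214458) + 103714/(-470993))/((-121*796)) = (493612*(-1/214458) + 103714*(-1/470993))/(-96316) = (-246806/107229 - 103714/470993)*(-1/96316) = -127365046864/50504108397*(-1/96316) = 2894660156/110553493281033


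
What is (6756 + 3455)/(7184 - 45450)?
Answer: -10211/38266 ≈ -0.26684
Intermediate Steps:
(6756 + 3455)/(7184 - 45450) = 10211/(-38266) = 10211*(-1/38266) = -10211/38266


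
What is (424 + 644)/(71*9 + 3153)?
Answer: 89/316 ≈ 0.28165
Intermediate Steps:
(424 + 644)/(71*9 + 3153) = 1068/(639 + 3153) = 1068/3792 = 1068*(1/3792) = 89/316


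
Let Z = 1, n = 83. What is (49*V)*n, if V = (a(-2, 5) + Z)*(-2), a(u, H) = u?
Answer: 8134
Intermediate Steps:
V = 2 (V = (-2 + 1)*(-2) = -1*(-2) = 2)
(49*V)*n = (49*2)*83 = 98*83 = 8134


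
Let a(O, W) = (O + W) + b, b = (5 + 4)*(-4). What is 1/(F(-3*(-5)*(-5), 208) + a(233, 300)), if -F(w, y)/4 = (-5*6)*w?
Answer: -1/8503 ≈ -0.00011761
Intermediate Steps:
b = -36 (b = 9*(-4) = -36)
F(w, y) = 120*w (F(w, y) = -4*(-5*6)*w = -(-120)*w = 120*w)
a(O, W) = -36 + O + W (a(O, W) = (O + W) - 36 = -36 + O + W)
1/(F(-3*(-5)*(-5), 208) + a(233, 300)) = 1/(120*(-3*(-5)*(-5)) + (-36 + 233 + 300)) = 1/(120*(15*(-5)) + 497) = 1/(120*(-75) + 497) = 1/(-9000 + 497) = 1/(-8503) = -1/8503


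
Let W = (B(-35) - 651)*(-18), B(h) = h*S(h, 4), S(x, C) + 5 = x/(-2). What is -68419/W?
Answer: -68419/19593 ≈ -3.4920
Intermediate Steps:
S(x, C) = -5 - x/2 (S(x, C) = -5 + x/(-2) = -5 + x*(-½) = -5 - x/2)
B(h) = h*(-5 - h/2)
W = 19593 (W = (-½*(-35)*(10 - 35) - 651)*(-18) = (-½*(-35)*(-25) - 651)*(-18) = (-875/2 - 651)*(-18) = -2177/2*(-18) = 19593)
-68419/W = -68419/19593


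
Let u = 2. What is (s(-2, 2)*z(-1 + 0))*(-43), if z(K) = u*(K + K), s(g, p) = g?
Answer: -344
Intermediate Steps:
z(K) = 4*K (z(K) = 2*(K + K) = 2*(2*K) = 4*K)
(s(-2, 2)*z(-1 + 0))*(-43) = -8*(-1 + 0)*(-43) = -8*(-1)*(-43) = -2*(-4)*(-43) = 8*(-43) = -344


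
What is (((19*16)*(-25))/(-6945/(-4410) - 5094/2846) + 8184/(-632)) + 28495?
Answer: 453622172258/7107551 ≈ 63823.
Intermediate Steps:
(((19*16)*(-25))/(-6945/(-4410) - 5094/2846) + 8184/(-632)) + 28495 = ((304*(-25))/(-6945*(-1/4410) - 5094*1/2846) + 8184*(-1/632)) + 28495 = (-7600/(463/294 - 2547/1423) - 1023/79) + 28495 = (-7600/(-89969/418362) - 1023/79) + 28495 = (-7600*(-418362/89969) - 1023/79) + 28495 = (3179551200/89969 - 1023/79) + 28495 = 251092506513/7107551 + 28495 = 453622172258/7107551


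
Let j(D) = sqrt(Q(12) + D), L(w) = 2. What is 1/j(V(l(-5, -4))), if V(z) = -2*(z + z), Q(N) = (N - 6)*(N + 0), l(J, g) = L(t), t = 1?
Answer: 1/8 ≈ 0.12500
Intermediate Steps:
l(J, g) = 2
Q(N) = N*(-6 + N) (Q(N) = (-6 + N)*N = N*(-6 + N))
V(z) = -4*z
j(D) = sqrt(72 + D) (j(D) = sqrt(12*(-6 + 12) + D) = sqrt(12*6 + D) = sqrt(72 + D))
1/j(V(l(-5, -4))) = 1/(sqrt(72 - 4*2)) = 1/(sqrt(72 - 8)) = 1/(sqrt(64)) = 1/8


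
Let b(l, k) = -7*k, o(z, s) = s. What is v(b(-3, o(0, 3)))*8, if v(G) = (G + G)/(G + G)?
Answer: 8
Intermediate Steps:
v(G) = 1 (v(G) = (2*G)/((2*G)) = (2*G)*(1/(2*G)) = 1)
v(b(-3, o(0, 3)))*8 = 1*8 = 8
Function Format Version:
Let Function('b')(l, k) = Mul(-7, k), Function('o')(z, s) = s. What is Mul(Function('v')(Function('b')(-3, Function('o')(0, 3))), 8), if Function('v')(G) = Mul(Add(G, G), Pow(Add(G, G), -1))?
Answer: 8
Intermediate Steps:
Function('v')(G) = 1 (Function('v')(G) = Mul(Mul(2, G), Pow(Mul(2, G), -1)) = Mul(Mul(2, G), Mul(Rational(1, 2), Pow(G, -1))) = 1)
Mul(Function('v')(Function('b')(-3, Function('o')(0, 3))), 8) = Mul(1, 8) = 8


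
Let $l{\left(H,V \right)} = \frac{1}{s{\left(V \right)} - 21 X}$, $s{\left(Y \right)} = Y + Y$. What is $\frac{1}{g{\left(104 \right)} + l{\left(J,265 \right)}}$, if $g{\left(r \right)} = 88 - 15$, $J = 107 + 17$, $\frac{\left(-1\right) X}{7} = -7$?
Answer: $\frac{499}{36426} \approx 0.013699$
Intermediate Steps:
$X = 49$ ($X = \left(-7\right) \left(-7\right) = 49$)
$J = 124$
$s{\left(Y \right)} = 2 Y$
$g{\left(r \right)} = 73$ ($g{\left(r \right)} = 88 - 15 = 73$)
$l{\left(H,V \right)} = \frac{1}{-1029 + 2 V}$ ($l{\left(H,V \right)} = \frac{1}{2 V - 1029} = \frac{1}{-1029 + 2 V}$)
$\frac{1}{g{\left(104 \right)} + l{\left(J,265 \right)}} = \frac{1}{73 + \frac{1}{-1029 + 2 \cdot 265}} = \frac{1}{73 + \frac{1}{-1029 + 530}} = \frac{1}{73 + \frac{1}{-499}} = \frac{1}{73 - \frac{1}{499}} = \frac{1}{\frac{36426}{499}} = \frac{499}{36426}$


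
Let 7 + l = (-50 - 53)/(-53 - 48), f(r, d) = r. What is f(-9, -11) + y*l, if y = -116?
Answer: 69155/101 ≈ 684.70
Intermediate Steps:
l = -604/101 (l = -7 + (-50 - 53)/(-53 - 48) = -7 - 103/(-101) = -7 - 103*(-1/101) = -7 + 103/101 = -604/101 ≈ -5.9802)
f(-9, -11) + y*l = -9 - 116*(-604/101) = -9 + 70064/101 = 69155/101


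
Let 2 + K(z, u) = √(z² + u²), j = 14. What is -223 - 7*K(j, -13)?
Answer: -209 - 7*√365 ≈ -342.73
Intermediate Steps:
K(z, u) = -2 + √(u² + z²) (K(z, u) = -2 + √(z² + u²) = -2 + √(u² + z²))
-223 - 7*K(j, -13) = -223 - 7*(-2 + √((-13)² + 14²)) = -223 - 7*(-2 + √(169 + 196)) = -223 - 7*(-2 + √365) = -223 + (14 - 7*√365) = -209 - 7*√365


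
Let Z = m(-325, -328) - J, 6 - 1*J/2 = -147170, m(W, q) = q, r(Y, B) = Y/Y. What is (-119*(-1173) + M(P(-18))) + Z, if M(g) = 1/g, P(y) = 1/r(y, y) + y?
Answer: -2636582/17 ≈ -1.5509e+5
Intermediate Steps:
r(Y, B) = 1
J = 294352 (J = 12 - 2*(-147170) = 12 + 294340 = 294352)
P(y) = 1 + y (P(y) = 1/1 + y = 1 + y)
Z = -294680 (Z = -328 - 1*294352 = -328 - 294352 = -294680)
(-119*(-1173) + M(P(-18))) + Z = (-119*(-1173) + 1/(1 - 18)) - 294680 = (139587 + 1/(-17)) - 294680 = (139587 - 1/17) - 294680 = 2372978/17 - 294680 = -2636582/17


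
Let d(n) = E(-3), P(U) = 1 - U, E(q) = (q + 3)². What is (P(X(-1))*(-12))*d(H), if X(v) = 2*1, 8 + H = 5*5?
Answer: 0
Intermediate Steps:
H = 17 (H = -8 + 5*5 = -8 + 25 = 17)
E(q) = (3 + q)²
X(v) = 2
d(n) = 0 (d(n) = (3 - 3)² = 0² = 0)
(P(X(-1))*(-12))*d(H) = ((1 - 1*2)*(-12))*0 = ((1 - 2)*(-12))*0 = -1*(-12)*0 = 12*0 = 0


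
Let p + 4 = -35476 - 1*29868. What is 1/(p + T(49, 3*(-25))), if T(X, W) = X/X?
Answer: -1/65347 ≈ -1.5303e-5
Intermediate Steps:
p = -65348 (p = -4 + (-35476 - 1*29868) = -4 + (-35476 - 29868) = -4 - 65344 = -65348)
T(X, W) = 1
1/(p + T(49, 3*(-25))) = 1/(-65348 + 1) = 1/(-65347) = -1/65347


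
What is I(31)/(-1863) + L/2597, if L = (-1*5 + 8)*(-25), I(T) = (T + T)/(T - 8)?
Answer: -3374689/111278853 ≈ -0.030326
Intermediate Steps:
I(T) = 2*T/(-8 + T) (I(T) = (2*T)/(-8 + T) = 2*T/(-8 + T))
L = -75 (L = (-5 + 8)*(-25) = 3*(-25) = -75)
I(31)/(-1863) + L/2597 = (2*31/(-8 + 31))/(-1863) - 75/2597 = (2*31/23)*(-1/1863) - 75*1/2597 = (2*31*(1/23))*(-1/1863) - 75/2597 = (62/23)*(-1/1863) - 75/2597 = -62/42849 - 75/2597 = -3374689/111278853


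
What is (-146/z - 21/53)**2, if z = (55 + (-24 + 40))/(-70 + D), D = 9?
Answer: 221395657729/14160169 ≈ 15635.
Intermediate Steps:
z = -71/61 (z = (55 + (-24 + 40))/(-70 + 9) = (55 + 16)/(-61) = 71*(-1/61) = -71/61 ≈ -1.1639)
(-146/z - 21/53)**2 = (-146/(-71/61) - 21/53)**2 = (-146*(-61/71) - 21*1/53)**2 = (8906/71 - 21/53)**2 = (470527/3763)**2 = 221395657729/14160169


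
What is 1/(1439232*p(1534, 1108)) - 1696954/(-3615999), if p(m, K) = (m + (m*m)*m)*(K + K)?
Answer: 6512168679399045740307541/13876625667247473999618048 ≈ 0.46929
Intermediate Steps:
p(m, K) = 2*K*(m + m³) (p(m, K) = (m + m²*m)*(2*K) = (m + m³)*(2*K) = 2*K*(m + m³))
1/(1439232*p(1534, 1108)) - 1696954/(-3615999) = 1/(1439232*((2*1108*1534*(1 + 1534²)))) - 1696954/(-3615999) = 1/(1439232*((2*1108*1534*(1 + 2353156)))) - 1696954*(-1/3615999) = 1/(1439232*((2*1108*1534*2353157))) + 1696954/3615999 = (1/1439232)/7999190129008 + 1696954/3615999 = (1/1439232)*(1/7999190129008) + 1696954/3615999 = 1/11512690407752441856 + 1696954/3615999 = 6512168679399045740307541/13876625667247473999618048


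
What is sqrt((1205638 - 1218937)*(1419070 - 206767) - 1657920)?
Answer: I*sqrt(16124075517) ≈ 1.2698e+5*I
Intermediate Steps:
sqrt((1205638 - 1218937)*(1419070 - 206767) - 1657920) = sqrt(-13299*1212303 - 1657920) = sqrt(-16122417597 - 1657920) = sqrt(-16124075517) = I*sqrt(16124075517)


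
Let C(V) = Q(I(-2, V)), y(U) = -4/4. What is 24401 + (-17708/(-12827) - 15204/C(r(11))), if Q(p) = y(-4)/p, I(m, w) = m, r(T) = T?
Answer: -77034081/12827 ≈ -6005.6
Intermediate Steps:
y(U) = -1 (y(U) = -4*1/4 = -1)
Q(p) = -1/p
C(V) = 1/2 (C(V) = -1/(-2) = -1*(-1/2) = 1/2)
24401 + (-17708/(-12827) - 15204/C(r(11))) = 24401 + (-17708/(-12827) - 15204/1/2) = 24401 + (-17708*(-1/12827) - 15204*2) = 24401 + (17708/12827 - 30408) = 24401 - 390025708/12827 = -77034081/12827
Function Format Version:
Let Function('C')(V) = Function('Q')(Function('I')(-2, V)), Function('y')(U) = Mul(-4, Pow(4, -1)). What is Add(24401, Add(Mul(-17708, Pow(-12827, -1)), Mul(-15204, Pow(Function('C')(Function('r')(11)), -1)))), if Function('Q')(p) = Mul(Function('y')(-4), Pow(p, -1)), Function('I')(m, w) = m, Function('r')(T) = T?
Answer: Rational(-77034081, 12827) ≈ -6005.6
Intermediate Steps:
Function('y')(U) = -1 (Function('y')(U) = Mul(-4, Rational(1, 4)) = -1)
Function('Q')(p) = Mul(-1, Pow(p, -1))
Function('C')(V) = Rational(1, 2) (Function('C')(V) = Mul(-1, Pow(-2, -1)) = Mul(-1, Rational(-1, 2)) = Rational(1, 2))
Add(24401, Add(Mul(-17708, Pow(-12827, -1)), Mul(-15204, Pow(Function('C')(Function('r')(11)), -1)))) = Add(24401, Add(Mul(-17708, Pow(-12827, -1)), Mul(-15204, Pow(Rational(1, 2), -1)))) = Add(24401, Add(Mul(-17708, Rational(-1, 12827)), Mul(-15204, 2))) = Add(24401, Add(Rational(17708, 12827), -30408)) = Add(24401, Rational(-390025708, 12827)) = Rational(-77034081, 12827)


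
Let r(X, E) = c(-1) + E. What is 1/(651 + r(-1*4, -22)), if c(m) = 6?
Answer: 1/635 ≈ 0.0015748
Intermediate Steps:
r(X, E) = 6 + E
1/(651 + r(-1*4, -22)) = 1/(651 + (6 - 22)) = 1/(651 - 16) = 1/635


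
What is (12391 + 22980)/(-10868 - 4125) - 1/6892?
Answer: -243791925/103331756 ≈ -2.3593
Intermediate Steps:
(12391 + 22980)/(-10868 - 4125) - 1/6892 = 35371/(-14993) - 1*1/6892 = 35371*(-1/14993) - 1/6892 = -35371/14993 - 1/6892 = -243791925/103331756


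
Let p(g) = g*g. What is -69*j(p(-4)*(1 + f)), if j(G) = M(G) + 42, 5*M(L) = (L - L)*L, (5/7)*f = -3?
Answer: -2898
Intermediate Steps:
f = -21/5 (f = (7/5)*(-3) = -21/5 ≈ -4.2000)
p(g) = g²
M(L) = 0 (M(L) = ((L - L)*L)/5 = (0*L)/5 = (⅕)*0 = 0)
j(G) = 42 (j(G) = 0 + 42 = 42)
-69*j(p(-4)*(1 + f)) = -69*42 = -2898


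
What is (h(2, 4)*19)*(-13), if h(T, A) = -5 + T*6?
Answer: -1729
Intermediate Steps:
h(T, A) = -5 + 6*T
(h(2, 4)*19)*(-13) = ((-5 + 6*2)*19)*(-13) = ((-5 + 12)*19)*(-13) = (7*19)*(-13) = 133*(-13) = -1729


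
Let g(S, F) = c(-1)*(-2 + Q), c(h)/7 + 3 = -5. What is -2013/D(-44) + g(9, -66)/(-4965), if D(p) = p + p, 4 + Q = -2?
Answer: 905011/39720 ≈ 22.785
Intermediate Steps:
Q = -6 (Q = -4 - 2 = -6)
D(p) = 2*p
c(h) = -56 (c(h) = -21 + 7*(-5) = -21 - 35 = -56)
g(S, F) = 448 (g(S, F) = -56*(-2 - 6) = -56*(-8) = 448)
-2013/D(-44) + g(9, -66)/(-4965) = -2013/(2*(-44)) + 448/(-4965) = -2013/(-88) + 448*(-1/4965) = -2013*(-1/88) - 448/4965 = 183/8 - 448/4965 = 905011/39720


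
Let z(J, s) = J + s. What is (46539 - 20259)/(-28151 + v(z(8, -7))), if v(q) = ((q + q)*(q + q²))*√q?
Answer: -26280/28147 ≈ -0.93367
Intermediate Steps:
v(q) = 2*q^(3/2)*(q + q²) (v(q) = ((2*q)*(q + q²))*√q = (2*q*(q + q²))*√q = 2*q^(3/2)*(q + q²))
(46539 - 20259)/(-28151 + v(z(8, -7))) = (46539 - 20259)/(-28151 + 2*(8 - 7)^(5/2)*(1 + (8 - 7))) = 26280/(-28151 + 2*1^(5/2)*(1 + 1)) = 26280/(-28151 + 2*1*2) = 26280/(-28151 + 4) = 26280/(-28147) = 26280*(-1/28147) = -26280/28147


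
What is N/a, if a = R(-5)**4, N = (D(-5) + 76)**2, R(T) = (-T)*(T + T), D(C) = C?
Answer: 5041/6250000 ≈ 0.00080656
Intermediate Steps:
R(T) = -2*T**2 (R(T) = (-T)*(2*T) = -2*T**2)
N = 5041 (N = (-5 + 76)**2 = 71**2 = 5041)
a = 6250000 (a = (-2*(-5)**2)**4 = (-2*25)**4 = (-50)**4 = 6250000)
N/a = 5041/6250000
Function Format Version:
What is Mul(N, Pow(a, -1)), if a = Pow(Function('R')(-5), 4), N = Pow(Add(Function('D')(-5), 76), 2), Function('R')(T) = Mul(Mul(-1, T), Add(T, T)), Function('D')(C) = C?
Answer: Rational(5041, 6250000) ≈ 0.00080656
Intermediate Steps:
Function('R')(T) = Mul(-2, Pow(T, 2)) (Function('R')(T) = Mul(Mul(-1, T), Mul(2, T)) = Mul(-2, Pow(T, 2)))
N = 5041 (N = Pow(Add(-5, 76), 2) = Pow(71, 2) = 5041)
a = 6250000 (a = Pow(Mul(-2, Pow(-5, 2)), 4) = Pow(Mul(-2, 25), 4) = Pow(-50, 4) = 6250000)
Mul(N, Pow(a, -1)) = Mul(5041, Pow(6250000, -1)) = Mul(5041, Rational(1, 6250000)) = Rational(5041, 6250000)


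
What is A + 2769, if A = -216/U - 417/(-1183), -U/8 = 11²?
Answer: 396445365/143143 ≈ 2769.6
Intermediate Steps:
U = -968 (U = -8*11² = -8*121 = -968)
A = 82398/143143 (A = -216/(-968) - 417/(-1183) = -216*(-1/968) - 417*(-1/1183) = 27/121 + 417/1183 = 82398/143143 ≈ 0.57563)
A + 2769 = 82398/143143 + 2769 = 396445365/143143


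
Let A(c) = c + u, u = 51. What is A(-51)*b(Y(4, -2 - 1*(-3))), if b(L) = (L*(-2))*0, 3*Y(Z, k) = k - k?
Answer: 0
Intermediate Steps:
A(c) = 51 + c (A(c) = c + 51 = 51 + c)
Y(Z, k) = 0 (Y(Z, k) = (k - k)/3 = (⅓)*0 = 0)
b(L) = 0 (b(L) = -2*L*0 = 0)
A(-51)*b(Y(4, -2 - 1*(-3))) = (51 - 51)*0 = 0*0 = 0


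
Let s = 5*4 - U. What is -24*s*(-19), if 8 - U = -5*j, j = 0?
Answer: 5472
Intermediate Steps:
U = 8 (U = 8 - (-5)*0 = 8 - 1*0 = 8 + 0 = 8)
s = 12 (s = 5*4 - 1*8 = 20 - 8 = 12)
-24*s*(-19) = -24*12*(-19) = -288*(-19) = 5472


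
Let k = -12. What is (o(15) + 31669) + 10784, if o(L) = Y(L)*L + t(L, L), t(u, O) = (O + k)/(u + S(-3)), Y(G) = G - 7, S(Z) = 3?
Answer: 255439/6 ≈ 42573.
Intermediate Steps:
Y(G) = -7 + G
t(u, O) = (-12 + O)/(3 + u) (t(u, O) = (O - 12)/(u + 3) = (-12 + O)/(3 + u))
o(L) = L*(-7 + L) + (-12 + L)/(3 + L) (o(L) = (-7 + L)*L + (-12 + L)/(3 + L) = L*(-7 + L) + (-12 + L)/(3 + L))
(o(15) + 31669) + 10784 = ((-12 + 15 + 15*(-7 + 15)*(3 + 15))/(3 + 15) + 31669) + 10784 = ((-12 + 15 + 15*8*18)/18 + 31669) + 10784 = ((-12 + 15 + 2160)/18 + 31669) + 10784 = ((1/18)*2163 + 31669) + 10784 = (721/6 + 31669) + 10784 = 190735/6 + 10784 = 255439/6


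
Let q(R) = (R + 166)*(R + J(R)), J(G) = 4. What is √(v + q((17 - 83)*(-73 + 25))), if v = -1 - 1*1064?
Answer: √10574383 ≈ 3251.8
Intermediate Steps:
q(R) = (4 + R)*(166 + R) (q(R) = (R + 166)*(R + 4) = (166 + R)*(4 + R) = (4 + R)*(166 + R))
v = -1065 (v = -1 - 1064 = -1065)
√(v + q((17 - 83)*(-73 + 25))) = √(-1065 + (664 + ((17 - 83)*(-73 + 25))² + 170*((17 - 83)*(-73 + 25)))) = √(-1065 + (664 + (-66*(-48))² + 170*(-66*(-48)))) = √(-1065 + (664 + 3168² + 170*3168)) = √(-1065 + (664 + 10036224 + 538560)) = √(-1065 + 10575448) = √10574383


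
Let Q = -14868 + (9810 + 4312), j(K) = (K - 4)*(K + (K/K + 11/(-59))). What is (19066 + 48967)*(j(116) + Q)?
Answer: 49520540370/59 ≈ 8.3933e+8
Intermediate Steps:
j(K) = (-4 + K)*(48/59 + K) (j(K) = (-4 + K)*(K + (1 + 11*(-1/59))) = (-4 + K)*(K + (1 - 11/59)) = (-4 + K)*(K + 48/59) = (-4 + K)*(48/59 + K))
Q = -746 (Q = -14868 + 14122 = -746)
(19066 + 48967)*(j(116) + Q) = (19066 + 48967)*((-192/59 + 116² - 188/59*116) - 746) = 68033*((-192/59 + 13456 - 21808/59) - 746) = 68033*(771904/59 - 746) = 68033*(727890/59) = 49520540370/59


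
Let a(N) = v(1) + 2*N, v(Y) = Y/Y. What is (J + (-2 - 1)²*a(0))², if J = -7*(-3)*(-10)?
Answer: 40401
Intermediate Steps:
v(Y) = 1
a(N) = 1 + 2*N
J = -210 (J = 21*(-10) = -210)
(J + (-2 - 1)²*a(0))² = (-210 + (-2 - 1)²*(1 + 2*0))² = (-210 + (-3)²*(1 + 0))² = (-210 + 9*1)² = (-210 + 9)² = (-201)² = 40401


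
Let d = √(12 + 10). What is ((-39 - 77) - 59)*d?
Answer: -175*√22 ≈ -820.82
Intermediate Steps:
d = √22 ≈ 4.6904
((-39 - 77) - 59)*d = ((-39 - 77) - 59)*√22 = (-116 - 59)*√22 = -175*√22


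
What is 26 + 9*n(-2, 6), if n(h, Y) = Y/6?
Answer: 35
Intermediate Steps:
n(h, Y) = Y/6 (n(h, Y) = Y*(1/6) = Y/6)
26 + 9*n(-2, 6) = 26 + 9*((1/6)*6) = 26 + 9*1 = 26 + 9 = 35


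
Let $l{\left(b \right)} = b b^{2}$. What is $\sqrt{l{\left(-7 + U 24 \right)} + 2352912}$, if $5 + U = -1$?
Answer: $i \sqrt{1090039} \approx 1044.0 i$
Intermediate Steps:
$U = -6$ ($U = -5 - 1 = -6$)
$l{\left(b \right)} = b^{3}$
$\sqrt{l{\left(-7 + U 24 \right)} + 2352912} = \sqrt{\left(-7 - 144\right)^{3} + 2352912} = \sqrt{\left(-151\right)^{3} + 2352912} = \sqrt{-3442951 + 2352912} = \sqrt{-1090039} = i \sqrt{1090039}$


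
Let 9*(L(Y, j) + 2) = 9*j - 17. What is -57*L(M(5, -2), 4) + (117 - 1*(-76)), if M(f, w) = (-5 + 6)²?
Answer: 560/3 ≈ 186.67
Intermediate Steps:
M(f, w) = 1 (M(f, w) = 1² = 1)
L(Y, j) = -35/9 + j (L(Y, j) = -2 + (9*j - 17)/9 = -2 + (-17 + 9*j)/9 = -2 + (-17/9 + j) = -35/9 + j)
-57*L(M(5, -2), 4) + (117 - 1*(-76)) = -57*(-35/9 + 4) + (117 - 1*(-76)) = -57*⅑ + (117 + 76) = -19/3 + 193 = 560/3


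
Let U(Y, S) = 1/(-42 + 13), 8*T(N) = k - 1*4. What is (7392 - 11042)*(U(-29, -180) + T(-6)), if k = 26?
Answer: -574875/58 ≈ -9911.6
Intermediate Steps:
T(N) = 11/4 (T(N) = (26 - 1*4)/8 = (26 - 4)/8 = (⅛)*22 = 11/4)
U(Y, S) = -1/29 (U(Y, S) = 1/(-29) = -1/29)
(7392 - 11042)*(U(-29, -180) + T(-6)) = (7392 - 11042)*(-1/29 + 11/4) = -3650*315/116 = -574875/58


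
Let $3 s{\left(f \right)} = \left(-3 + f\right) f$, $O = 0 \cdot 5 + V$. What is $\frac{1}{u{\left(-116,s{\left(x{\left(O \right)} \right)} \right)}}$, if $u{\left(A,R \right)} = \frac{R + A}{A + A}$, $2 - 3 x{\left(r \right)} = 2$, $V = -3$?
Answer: $2$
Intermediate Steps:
$O = -3$ ($O = 0 \cdot 5 - 3 = 0 - 3 = -3$)
$x{\left(r \right)} = 0$ ($x{\left(r \right)} = \frac{2}{3} - \frac{2}{3} = 0$)
$s{\left(f \right)} = \frac{f \left(-3 + f\right)}{3}$ ($s{\left(f \right)} = \frac{\left(-3 + f\right) f}{3} = \frac{f \left(-3 + f\right)}{3}$)
$u{\left(A,R \right)} = \frac{A + R}{2 A}$
$\frac{1}{u{\left(-116,s{\left(x{\left(O \right)} \right)} \right)}} = \frac{1}{\frac{1}{2} \frac{1}{-116} \left(-116 + \frac{1}{3} \cdot 0 \left(-3 + 0\right)\right)} = \frac{1}{\frac{1}{2} \left(- \frac{1}{116}\right) \left(-116 + \frac{1}{3} \cdot 0 \left(-3\right)\right)} = \frac{1}{\frac{1}{2} \left(- \frac{1}{116}\right) \left(-116 + 0\right)} = \frac{1}{\frac{1}{2} \left(- \frac{1}{116}\right) \left(-116\right)} = \frac{1}{\frac{1}{2}} = 2$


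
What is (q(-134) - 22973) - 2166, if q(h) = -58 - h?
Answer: -25063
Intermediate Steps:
(q(-134) - 22973) - 2166 = ((-58 - 1*(-134)) - 22973) - 2166 = ((-58 + 134) - 22973) - 2166 = (76 - 22973) - 2166 = -22897 - 2166 = -25063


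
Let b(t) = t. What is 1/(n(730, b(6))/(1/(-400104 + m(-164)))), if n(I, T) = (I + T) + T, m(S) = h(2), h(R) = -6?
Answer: -1/296881620 ≈ -3.3683e-9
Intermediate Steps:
m(S) = -6
n(I, T) = I + 2*T
1/(n(730, b(6))/(1/(-400104 + m(-164)))) = 1/((730 + 2*6)/(1/(-400104 - 6))) = 1/((730 + 12)/(1/(-400110))) = 1/(742/(-1/400110)) = 1/(742*(-400110)) = 1/(-296881620) = -1/296881620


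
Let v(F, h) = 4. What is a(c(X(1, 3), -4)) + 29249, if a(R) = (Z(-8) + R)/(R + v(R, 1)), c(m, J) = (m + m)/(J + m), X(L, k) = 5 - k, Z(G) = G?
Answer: 29244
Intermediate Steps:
c(m, J) = 2*m/(J + m) (c(m, J) = (2*m)/(J + m) = 2*m/(J + m))
a(R) = (-8 + R)/(4 + R) (a(R) = (-8 + R)/(R + 4) = (-8 + R)/(4 + R))
a(c(X(1, 3), -4)) + 29249 = (-8 + 2*(5 - 1*3)/(-4 + (5 - 1*3)))/(4 + 2*(5 - 1*3)/(-4 + (5 - 1*3))) + 29249 = (-8 + 2*(5 - 3)/(-4 + (5 - 3)))/(4 + 2*(5 - 3)/(-4 + (5 - 3))) + 29249 = (-8 + 2*2/(-4 + 2))/(4 + 2*2/(-4 + 2)) + 29249 = (-8 + 2*2/(-2))/(4 + 2*2/(-2)) + 29249 = (-8 + 2*2*(-1/2))/(4 + 2*2*(-1/2)) + 29249 = (-8 - 2)/(4 - 2) + 29249 = -10/2 + 29249 = (1/2)*(-10) + 29249 = -5 + 29249 = 29244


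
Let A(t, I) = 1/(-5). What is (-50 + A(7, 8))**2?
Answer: 63001/25 ≈ 2520.0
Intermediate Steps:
A(t, I) = -1/5
(-50 + A(7, 8))**2 = (-50 - 1/5)**2 = (-251/5)**2 = 63001/25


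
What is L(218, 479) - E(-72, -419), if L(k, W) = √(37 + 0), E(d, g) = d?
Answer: 72 + √37 ≈ 78.083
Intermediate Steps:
L(k, W) = √37
L(218, 479) - E(-72, -419) = √37 - 1*(-72) = √37 + 72 = 72 + √37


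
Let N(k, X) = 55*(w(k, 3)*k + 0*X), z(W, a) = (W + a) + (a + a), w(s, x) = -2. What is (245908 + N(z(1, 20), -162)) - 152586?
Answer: 86612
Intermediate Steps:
z(W, a) = W + 3*a (z(W, a) = (W + a) + 2*a = W + 3*a)
N(k, X) = -110*k (N(k, X) = 55*(-2*k + 0*X) = 55*(-2*k + 0) = 55*(-2*k) = -110*k)
(245908 + N(z(1, 20), -162)) - 152586 = (245908 - 110*(1 + 3*20)) - 152586 = (245908 - 110*(1 + 60)) - 152586 = (245908 - 110*61) - 152586 = (245908 - 6710) - 152586 = 239198 - 152586 = 86612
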